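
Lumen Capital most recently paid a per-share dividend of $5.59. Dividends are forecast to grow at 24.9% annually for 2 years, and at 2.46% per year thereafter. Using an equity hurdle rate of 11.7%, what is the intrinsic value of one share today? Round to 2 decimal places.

Two-stage DDM. Project D₁…D_2 at 0.249, terminal growth 0.0246, discount at r = 0.117.
D_1 = 6.9819
D_2 = 8.7204
Terminal value at t=2: TV = D_3/(r−g) = 8.9349/(0.117−0.0246) = 96.6984
P₀ = 6.9819/(1+0.117)^1 + 8.7204/(1+0.117)^2 + 96.6984/(1+0.117)^2 = 90.7418

$90.74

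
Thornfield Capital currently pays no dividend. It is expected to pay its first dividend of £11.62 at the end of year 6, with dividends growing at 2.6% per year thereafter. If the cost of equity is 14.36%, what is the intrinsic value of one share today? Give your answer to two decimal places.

£50.52

Deferred-dividend DDM. At t=5 the remaining stream is a growing perpetuity with first payment D_6 = 11.62.
V_5 = D_6/(r−g) = 11.62/(0.1436−0.026) = 98.8095
P₀ = V_5/(1+r)^5 = 98.8095/(1+0.1436)^5 = 50.5159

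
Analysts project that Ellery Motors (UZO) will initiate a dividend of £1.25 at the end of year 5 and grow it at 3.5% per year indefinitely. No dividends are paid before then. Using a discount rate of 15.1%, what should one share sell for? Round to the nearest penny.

£6.14

Deferred-dividend DDM. At t=4 the remaining stream is a growing perpetuity with first payment D_5 = 1.25.
V_4 = D_5/(r−g) = 1.25/(0.151−0.035) = 10.7759
P₀ = V_4/(1+r)^4 = 10.7759/(1+0.151)^4 = 6.1398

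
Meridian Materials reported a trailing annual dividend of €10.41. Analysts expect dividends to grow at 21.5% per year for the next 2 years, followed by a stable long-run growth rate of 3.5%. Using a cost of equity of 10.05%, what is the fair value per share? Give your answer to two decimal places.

Two-stage DDM. Project D₁…D_2 at 0.215, terminal growth 0.035, discount at r = 0.1005.
D_1 = 12.6482
D_2 = 15.3675
Terminal value at t=2: TV = D_3/(r−g) = 15.9054/(0.1005−0.035) = 242.8300
P₀ = 12.6482/(1+0.1005)^1 + 15.3675/(1+0.1005)^2 + 242.8300/(1+0.1005)^2 = 224.6856

€224.69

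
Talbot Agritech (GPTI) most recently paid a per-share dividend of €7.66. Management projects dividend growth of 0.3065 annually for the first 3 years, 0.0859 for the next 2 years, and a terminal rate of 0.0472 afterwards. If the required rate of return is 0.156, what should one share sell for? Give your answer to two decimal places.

€143.56

Three-stage DDM. Project D₁…D_5; terminal Gordon value at t=5 with g = 0.0472; discount at r = 0.156.
D_1 = 10.0078
D_2 = 13.0752
D_3 = 17.0827
D_4 = 18.5501
D_5 = 20.1436
TV_5 = 21.0944/(0.156−0.0472) = 193.8820
P₀ = Σ Dₜ/(1+r)ᵗ + TV_5/(1+r)^5 = 143.5630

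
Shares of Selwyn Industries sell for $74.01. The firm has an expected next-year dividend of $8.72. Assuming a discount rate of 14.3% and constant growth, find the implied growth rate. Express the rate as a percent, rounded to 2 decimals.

From P₀ = D₁/(r − g), the implied growth is g = r − D₁/P₀.
g = 0.143 − 8.72/74.01 = 0.143 − 0.11782 = 0.02518

2.52%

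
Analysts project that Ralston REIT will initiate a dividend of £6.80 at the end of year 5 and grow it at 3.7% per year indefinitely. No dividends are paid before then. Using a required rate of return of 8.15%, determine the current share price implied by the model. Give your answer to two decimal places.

Deferred-dividend DDM. At t=4 the remaining stream is a growing perpetuity with first payment D_5 = 6.80.
V_4 = D_5/(r−g) = 6.80/(0.0815−0.037) = 152.8090
P₀ = V_4/(1+r)^4 = 152.8090/(1+0.0815)^4 = 111.6973

£111.70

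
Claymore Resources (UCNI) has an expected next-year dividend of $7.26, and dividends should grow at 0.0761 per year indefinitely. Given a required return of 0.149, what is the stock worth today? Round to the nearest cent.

Gordon growth model: P₀ = D₁/(r − g), with D₁ = 7.26 given directly.
P₀ = 7.2600 / (0.149 − 0.0761) = 7.2600 / 0.0729 = 99.5885

$99.59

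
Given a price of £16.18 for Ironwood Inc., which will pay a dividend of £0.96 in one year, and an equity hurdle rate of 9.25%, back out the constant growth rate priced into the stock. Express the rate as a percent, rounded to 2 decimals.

From P₀ = D₁/(r − g), the implied growth is g = r − D₁/P₀.
g = 0.0925 − 0.96/16.18 = 0.0925 − 0.05933 = 0.03317

3.32%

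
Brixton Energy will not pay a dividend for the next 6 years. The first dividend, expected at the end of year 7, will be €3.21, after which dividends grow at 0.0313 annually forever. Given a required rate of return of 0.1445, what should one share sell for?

Deferred-dividend DDM. At t=6 the remaining stream is a growing perpetuity with first payment D_7 = 3.21.
V_6 = D_7/(r−g) = 3.21/(0.1445−0.0313) = 28.3569
P₀ = V_6/(1+r)^6 = 28.3569/(1+0.1445)^6 = 12.6172

€12.62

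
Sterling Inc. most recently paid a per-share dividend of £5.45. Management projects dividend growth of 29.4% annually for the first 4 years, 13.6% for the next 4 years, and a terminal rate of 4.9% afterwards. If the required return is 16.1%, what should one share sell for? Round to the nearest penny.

£132.87

Three-stage DDM. Project D₁…D_8; terminal Gordon value at t=8 with g = 0.049; discount at r = 0.161.
D_1 = 7.0523
D_2 = 9.1257
D_3 = 11.8086
D_4 = 15.2804
D_5 = 17.3585
D_6 = 19.7192
D_7 = 22.4011
D_8 = 25.4476
TV_8 = 26.6945/(0.161−0.049) = 238.3441
P₀ = Σ Dₜ/(1+r)ᵗ + TV_8/(1+r)^8 = 132.8703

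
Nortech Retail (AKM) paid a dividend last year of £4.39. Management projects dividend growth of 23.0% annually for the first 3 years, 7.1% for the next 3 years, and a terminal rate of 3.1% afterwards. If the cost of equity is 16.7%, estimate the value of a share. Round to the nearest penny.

£57.78

Three-stage DDM. Project D₁…D_6; terminal Gordon value at t=6 with g = 0.031; discount at r = 0.167.
D_1 = 5.3997
D_2 = 6.6416
D_3 = 8.1692
D_4 = 8.7492
D_5 = 9.3704
D_6 = 10.0357
TV_6 = 10.3468/(0.167−0.031) = 76.0796
P₀ = Σ Dₜ/(1+r)ᵗ + TV_6/(1+r)^6 = 57.7824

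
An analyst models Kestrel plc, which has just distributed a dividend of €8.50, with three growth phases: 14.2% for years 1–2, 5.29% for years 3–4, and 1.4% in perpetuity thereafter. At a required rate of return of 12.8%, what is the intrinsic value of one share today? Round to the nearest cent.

€100.56

Three-stage DDM. Project D₁…D_4; terminal Gordon value at t=4 with g = 0.014; discount at r = 0.128.
D_1 = 9.7070
D_2 = 11.0854
D_3 = 11.6718
D_4 = 12.2893
TV_4 = 12.4613/(0.128−0.014) = 109.3096
P₀ = Σ Dₜ/(1+r)ᵗ + TV_4/(1+r)^4 = 100.5593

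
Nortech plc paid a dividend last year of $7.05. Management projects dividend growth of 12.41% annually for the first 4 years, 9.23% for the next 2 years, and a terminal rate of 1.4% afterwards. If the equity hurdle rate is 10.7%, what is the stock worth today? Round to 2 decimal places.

$123.57

Three-stage DDM. Project D₁…D_6; terminal Gordon value at t=6 with g = 0.014; discount at r = 0.107.
D_1 = 7.9249
D_2 = 8.9084
D_3 = 10.0139
D_4 = 11.2566
D_5 = 12.2956
D_6 = 13.4305
TV_6 = 13.6185/(0.107−0.014) = 146.4360
P₀ = Σ Dₜ/(1+r)ᵗ + TV_6/(1+r)^6 = 123.5726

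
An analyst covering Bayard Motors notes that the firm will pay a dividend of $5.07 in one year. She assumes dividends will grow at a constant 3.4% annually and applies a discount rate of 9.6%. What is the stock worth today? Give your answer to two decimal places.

$81.77

Gordon growth model: P₀ = D₁/(r − g), with D₁ = 5.07 given directly.
P₀ = 5.0700 / (0.096 − 0.034) = 5.0700 / 0.062 = 81.7742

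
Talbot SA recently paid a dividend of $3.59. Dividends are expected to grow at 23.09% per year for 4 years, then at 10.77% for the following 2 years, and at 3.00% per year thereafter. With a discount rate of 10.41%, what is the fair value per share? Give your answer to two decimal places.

Three-stage DDM. Project D₁…D_6; terminal Gordon value at t=6 with g = 0.03; discount at r = 0.1041.
D_1 = 4.4189
D_2 = 5.4393
D_3 = 6.6952
D_4 = 8.2411
D_5 = 9.1287
D_6 = 10.1118
TV_6 = 10.4152/(0.1041−0.03) = 140.5558
P₀ = Σ Dₜ/(1+r)ᵗ + TV_6/(1+r)^6 = 107.7185

$107.72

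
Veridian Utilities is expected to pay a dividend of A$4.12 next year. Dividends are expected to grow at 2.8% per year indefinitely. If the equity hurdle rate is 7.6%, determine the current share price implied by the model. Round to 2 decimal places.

A$85.83

Gordon growth model: P₀ = D₁/(r − g), with D₁ = 4.12 given directly.
P₀ = 4.1200 / (0.076 − 0.028) = 4.1200 / 0.048 = 85.8333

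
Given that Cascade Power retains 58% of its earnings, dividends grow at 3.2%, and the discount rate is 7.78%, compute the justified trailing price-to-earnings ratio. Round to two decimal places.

9.46

Payout ratio b = 1 − 0.58 = 0.42.
Justified trailing P/E = b(1+g)/(r−g) = 0.42×(1+0.032)/(0.0778−0.032) = 9.4638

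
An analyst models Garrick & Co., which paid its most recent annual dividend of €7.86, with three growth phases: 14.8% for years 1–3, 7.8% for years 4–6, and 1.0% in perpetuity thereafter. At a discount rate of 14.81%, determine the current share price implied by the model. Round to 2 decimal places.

Three-stage DDM. Project D₁…D_6; terminal Gordon value at t=6 with g = 0.01; discount at r = 0.1481.
D_1 = 9.0233
D_2 = 10.3587
D_3 = 11.8918
D_4 = 12.8194
D_5 = 13.8193
D_6 = 14.8972
TV_6 = 15.0462/(0.1481−0.01) = 108.9512
P₀ = Σ Dₜ/(1+r)ᵗ + TV_6/(1+r)^6 = 91.9587

€91.96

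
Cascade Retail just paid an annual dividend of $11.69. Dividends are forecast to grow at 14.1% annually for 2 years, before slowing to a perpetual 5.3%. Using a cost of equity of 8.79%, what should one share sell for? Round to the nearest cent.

Two-stage DDM. Project D₁…D_2 at 0.141, terminal growth 0.053, discount at r = 0.0879.
D_1 = 13.3383
D_2 = 15.2190
Terminal value at t=2: TV = D_3/(r−g) = 16.0256/(0.0879−0.053) = 459.1861
P₀ = 13.3383/(1+0.0879)^1 + 15.2190/(1+0.0879)^2 + 459.1861/(1+0.0879)^2 = 413.1009

$413.10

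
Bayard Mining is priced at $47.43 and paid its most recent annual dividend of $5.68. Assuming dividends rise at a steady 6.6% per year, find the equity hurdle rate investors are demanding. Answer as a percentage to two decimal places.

Rearranging the constant-growth DDM: r = D₁/P₀ + g.
D₁ = 5.68 × (1 + 0.066) = 6.0549.
r = 6.0549 / 47.43 + 0.066 = 0.12766 + 0.066 = 0.19366

19.37%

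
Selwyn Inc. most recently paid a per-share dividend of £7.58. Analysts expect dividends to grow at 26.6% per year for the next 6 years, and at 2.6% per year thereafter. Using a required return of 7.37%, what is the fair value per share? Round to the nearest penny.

£522.33

Two-stage DDM. Project D₁…D_6 at 0.266, terminal growth 0.026, discount at r = 0.0737.
D_1 = 9.5963
D_2 = 12.1489
D_3 = 15.3805
D_4 = 19.4717
D_5 = 24.6512
D_6 = 31.2084
Terminal value at t=6: TV = D_7/(r−g) = 32.0198/(0.0737−0.026) = 671.2749
P₀ = 9.5963/(1+0.0737)^1 + 12.1489/(1+0.0737)^2 + 15.3805/(1+0.0737)^3 + 19.4717/(1+0.0737)^4 + 24.6512/(1+0.0737)^5 + 31.2084/(1+0.0737)^6 + 671.2749/(1+0.0737)^6 = 522.3269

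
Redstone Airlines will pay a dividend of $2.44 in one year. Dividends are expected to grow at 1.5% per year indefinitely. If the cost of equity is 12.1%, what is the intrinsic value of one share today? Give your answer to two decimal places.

Gordon growth model: P₀ = D₁/(r − g), with D₁ = 2.44 given directly.
P₀ = 2.4400 / (0.121 − 0.015) = 2.4400 / 0.106 = 23.0189

$23.02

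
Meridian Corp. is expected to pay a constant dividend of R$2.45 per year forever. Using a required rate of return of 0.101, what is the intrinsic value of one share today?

Zero-growth DDM (perpetuity): P₀ = D/r = 2.45 / 0.101 = 24.2574

R$24.26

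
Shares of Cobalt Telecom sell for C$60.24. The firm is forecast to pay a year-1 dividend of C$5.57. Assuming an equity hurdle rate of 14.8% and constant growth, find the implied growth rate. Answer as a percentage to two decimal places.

5.55%

From P₀ = D₁/(r − g), the implied growth is g = r − D₁/P₀.
g = 0.148 − 5.57/60.24 = 0.148 − 0.09246 = 0.05554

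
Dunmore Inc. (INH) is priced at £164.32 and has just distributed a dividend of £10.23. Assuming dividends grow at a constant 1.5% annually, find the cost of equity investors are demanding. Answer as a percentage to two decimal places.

7.82%

Rearranging the constant-growth DDM: r = D₁/P₀ + g.
D₁ = 10.23 × (1 + 0.015) = 10.3834.
r = 10.3834 / 164.32 + 0.015 = 0.06319 + 0.015 = 0.07819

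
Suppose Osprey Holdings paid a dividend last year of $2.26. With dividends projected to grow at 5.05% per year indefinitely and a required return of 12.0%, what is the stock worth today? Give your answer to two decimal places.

Gordon growth model: P₀ = D₁/(r − g). D₁ = 2.26 × (1 + 0.0505) = 2.3741.
P₀ = 2.3741 / (0.12 − 0.0505) = 2.3741 / 0.0695 = 34.1601

$34.16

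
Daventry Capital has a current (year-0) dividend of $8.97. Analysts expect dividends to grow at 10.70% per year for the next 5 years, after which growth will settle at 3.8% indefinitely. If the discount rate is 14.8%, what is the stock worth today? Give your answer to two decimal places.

$110.84

Two-stage DDM. Project D₁…D_5 at 0.107, terminal growth 0.038, discount at r = 0.148.
D_1 = 9.9298
D_2 = 10.9923
D_3 = 12.1685
D_4 = 13.4705
D_5 = 14.9118
Terminal value at t=5: TV = D_6/(r−g) = 15.4785/(0.148−0.038) = 140.7133
P₀ = 9.9298/(1+0.148)^1 + 10.9923/(1+0.148)^2 + 12.1685/(1+0.148)^3 + 13.4705/(1+0.148)^4 + 14.9118/(1+0.148)^5 + 140.7133/(1+0.148)^5 = 110.8383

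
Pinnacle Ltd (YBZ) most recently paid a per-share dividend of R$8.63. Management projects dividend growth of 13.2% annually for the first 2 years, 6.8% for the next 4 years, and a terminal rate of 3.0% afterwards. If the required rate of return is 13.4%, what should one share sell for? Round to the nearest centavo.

R$113.90

Three-stage DDM. Project D₁…D_6; terminal Gordon value at t=6 with g = 0.03; discount at r = 0.134.
D_1 = 9.7692
D_2 = 11.0587
D_3 = 11.8107
D_4 = 12.6138
D_5 = 13.4715
D_6 = 14.3876
TV_6 = 14.8192/(0.134−0.03) = 142.4927
P₀ = Σ Dₜ/(1+r)ᵗ + TV_6/(1+r)^6 = 113.8967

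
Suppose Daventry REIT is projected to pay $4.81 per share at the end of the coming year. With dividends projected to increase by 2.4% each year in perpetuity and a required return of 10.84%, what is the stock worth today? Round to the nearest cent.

Gordon growth model: P₀ = D₁/(r − g), with D₁ = 4.81 given directly.
P₀ = 4.8100 / (0.1084 − 0.024) = 4.8100 / 0.0844 = 56.9905

$56.99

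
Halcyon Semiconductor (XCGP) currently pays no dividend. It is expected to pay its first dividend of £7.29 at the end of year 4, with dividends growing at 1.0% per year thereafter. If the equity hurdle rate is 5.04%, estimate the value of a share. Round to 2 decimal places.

£155.70

Deferred-dividend DDM. At t=3 the remaining stream is a growing perpetuity with first payment D_4 = 7.29.
V_3 = D_4/(r−g) = 7.29/(0.0504−0.01) = 180.4455
P₀ = V_3/(1+r)^3 = 180.4455/(1+0.0504)^3 = 155.6976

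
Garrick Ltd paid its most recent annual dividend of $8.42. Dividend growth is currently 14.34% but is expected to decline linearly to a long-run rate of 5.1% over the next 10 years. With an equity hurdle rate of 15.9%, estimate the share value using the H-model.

H-model: P₀ = D₀[(1+g_L) + H(g_S−g_L)]/(r−g_L), with H = 10/2 = 5.
P₀ = 8.42 × [(1+0.051) + 5×(0.1434−0.051)] / (0.159−0.051)
   = 8.42 × 1.5130 / 0.108 = 117.9580

$117.96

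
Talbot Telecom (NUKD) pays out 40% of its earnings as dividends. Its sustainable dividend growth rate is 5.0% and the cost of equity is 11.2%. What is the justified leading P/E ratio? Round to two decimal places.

Justified leading P/E = b/(r−g) = 0.40/(0.112−0.05) = 6.4516

6.45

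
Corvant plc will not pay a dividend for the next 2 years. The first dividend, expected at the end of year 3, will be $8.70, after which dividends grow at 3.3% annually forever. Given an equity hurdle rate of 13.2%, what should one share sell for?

Deferred-dividend DDM. At t=2 the remaining stream is a growing perpetuity with first payment D_3 = 8.70.
V_2 = D_3/(r−g) = 8.70/(0.132−0.033) = 87.8788
P₀ = V_2/(1+r)^2 = 87.8788/(1+0.132)^2 = 68.5790

$68.58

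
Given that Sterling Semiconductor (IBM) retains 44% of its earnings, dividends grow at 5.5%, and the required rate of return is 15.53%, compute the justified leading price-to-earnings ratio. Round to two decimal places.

Payout ratio b = 1 − 0.44 = 0.56.
Justified leading P/E = b/(r−g) = 0.56/(0.1553−0.055) = 5.5833

5.58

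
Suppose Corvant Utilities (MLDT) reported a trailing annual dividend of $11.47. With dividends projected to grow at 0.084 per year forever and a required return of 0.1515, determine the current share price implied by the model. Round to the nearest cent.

$184.20

Gordon growth model: P₀ = D₁/(r − g). D₁ = 11.47 × (1 + 0.084) = 12.4335.
P₀ = 12.4335 / (0.1515 − 0.084) = 12.4335 / 0.0675 = 184.1997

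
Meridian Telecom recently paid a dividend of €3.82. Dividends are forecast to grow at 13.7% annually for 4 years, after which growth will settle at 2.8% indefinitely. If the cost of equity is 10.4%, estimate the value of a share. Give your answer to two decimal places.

Two-stage DDM. Project D₁…D_4 at 0.137, terminal growth 0.028, discount at r = 0.104.
D_1 = 4.3433
D_2 = 4.9384
D_3 = 5.6149
D_4 = 6.3842
Terminal value at t=4: TV = D_5/(r−g) = 6.5629/(0.104−0.028) = 86.3545
P₀ = 4.3433/(1+0.104)^1 + 4.9384/(1+0.104)^2 + 5.6149/(1+0.104)^3 + 6.3842/(1+0.104)^4 + 86.3545/(1+0.104)^4 = 74.5876

€74.59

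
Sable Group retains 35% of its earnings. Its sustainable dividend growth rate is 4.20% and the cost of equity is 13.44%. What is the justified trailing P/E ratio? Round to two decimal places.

Payout ratio b = 1 − 0.35 = 0.65.
Justified trailing P/E = b(1+g)/(r−g) = 0.65×(1+0.042)/(0.1344−0.042) = 7.3301

7.33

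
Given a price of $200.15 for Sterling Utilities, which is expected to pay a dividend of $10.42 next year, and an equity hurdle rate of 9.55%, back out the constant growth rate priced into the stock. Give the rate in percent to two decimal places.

4.34%

From P₀ = D₁/(r − g), the implied growth is g = r − D₁/P₀.
g = 0.0955 − 10.42/200.15 = 0.0955 − 0.05206 = 0.04344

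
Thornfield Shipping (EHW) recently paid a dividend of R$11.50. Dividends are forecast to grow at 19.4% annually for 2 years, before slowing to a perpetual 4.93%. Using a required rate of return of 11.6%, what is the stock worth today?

R$232.55

Two-stage DDM. Project D₁…D_2 at 0.194, terminal growth 0.0493, discount at r = 0.116.
D_1 = 13.7310
D_2 = 16.3948
Terminal value at t=2: TV = D_3/(r−g) = 17.2031/(0.116−0.0493) = 257.9172
P₀ = 13.7310/(1+0.116)^1 + 16.3948/(1+0.116)^2 + 257.9172/(1+0.116)^2 = 232.5540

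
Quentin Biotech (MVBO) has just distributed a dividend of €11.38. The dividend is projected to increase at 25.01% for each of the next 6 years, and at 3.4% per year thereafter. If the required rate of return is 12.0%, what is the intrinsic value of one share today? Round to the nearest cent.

Two-stage DDM. Project D₁…D_6 at 0.2501, terminal growth 0.034, discount at r = 0.12.
D_1 = 14.2261
D_2 = 17.7841
D_3 = 22.2319
D_4 = 27.7921
D_5 = 34.7429
D_6 = 43.4321
Terminal value at t=6: TV = D_7/(r−g) = 44.9088/(0.12−0.034) = 522.1952
P₀ = 14.2261/(1+0.12)^1 + 17.7841/(1+0.12)^2 + 22.2319/(1+0.12)^3 + 27.7921/(1+0.12)^4 + 34.7429/(1+0.12)^5 + 43.4321/(1+0.12)^6 + 522.1952/(1+0.12)^6 = 366.6443

€366.64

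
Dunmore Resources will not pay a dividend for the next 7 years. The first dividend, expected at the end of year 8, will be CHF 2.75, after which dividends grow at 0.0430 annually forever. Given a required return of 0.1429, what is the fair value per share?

Deferred-dividend DDM. At t=7 the remaining stream is a growing perpetuity with first payment D_8 = 2.75.
V_7 = D_8/(r−g) = 2.75/(0.1429−0.043) = 27.5275
P₀ = V_7/(1+r)^7 = 27.5275/(1+0.1429)^7 = 10.8071

CHF 10.81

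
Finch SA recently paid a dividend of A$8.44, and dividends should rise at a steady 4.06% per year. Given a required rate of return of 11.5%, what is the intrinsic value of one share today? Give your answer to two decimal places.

A$118.05

Gordon growth model: P₀ = D₁/(r − g). D₁ = 8.44 × (1 + 0.0406) = 8.7827.
P₀ = 8.7827 / (0.115 − 0.0406) = 8.7827 / 0.0744 = 118.0466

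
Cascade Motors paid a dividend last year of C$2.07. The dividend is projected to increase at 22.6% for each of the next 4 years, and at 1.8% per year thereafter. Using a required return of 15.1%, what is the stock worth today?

Two-stage DDM. Project D₁…D_4 at 0.226, terminal growth 0.018, discount at r = 0.151.
D_1 = 2.5378
D_2 = 3.1114
D_3 = 3.8145
D_4 = 4.6766
Terminal value at t=4: TV = D_5/(r−g) = 4.7608/(0.151−0.018) = 35.7955
P₀ = 2.5378/(1+0.151)^1 + 3.1114/(1+0.151)^2 + 3.8145/(1+0.151)^3 + 4.6766/(1+0.151)^4 + 35.7955/(1+0.151)^4 = 30.1148

C$30.11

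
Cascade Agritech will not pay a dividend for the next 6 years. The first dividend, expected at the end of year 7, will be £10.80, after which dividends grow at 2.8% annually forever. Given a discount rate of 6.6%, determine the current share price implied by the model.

Deferred-dividend DDM. At t=6 the remaining stream is a growing perpetuity with first payment D_7 = 10.80.
V_6 = D_7/(r−g) = 10.80/(0.066−0.028) = 284.2105
P₀ = V_6/(1+r)^6 = 284.2105/(1+0.066)^6 = 193.6854

£193.69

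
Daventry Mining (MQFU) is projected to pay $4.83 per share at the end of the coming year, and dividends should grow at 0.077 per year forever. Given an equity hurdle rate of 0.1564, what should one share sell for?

$60.83

Gordon growth model: P₀ = D₁/(r − g), with D₁ = 4.83 given directly.
P₀ = 4.8300 / (0.1564 − 0.077) = 4.8300 / 0.0794 = 60.8312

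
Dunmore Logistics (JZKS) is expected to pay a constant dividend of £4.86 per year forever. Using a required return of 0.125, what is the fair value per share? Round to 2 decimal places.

£38.88

Zero-growth DDM (perpetuity): P₀ = D/r = 4.86 / 0.125 = 38.8800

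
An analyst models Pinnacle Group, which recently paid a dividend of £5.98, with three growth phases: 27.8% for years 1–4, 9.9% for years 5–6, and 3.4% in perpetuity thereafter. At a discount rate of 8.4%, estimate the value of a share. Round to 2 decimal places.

£305.88

Three-stage DDM. Project D₁…D_6; terminal Gordon value at t=6 with g = 0.034; discount at r = 0.084.
D_1 = 7.6424
D_2 = 9.7670
D_3 = 12.4823
D_4 = 15.9523
D_5 = 17.5316
D_6 = 19.2673
TV_6 = 19.9223/(0.084−0.034) = 398.4470
P₀ = Σ Dₜ/(1+r)ᵗ + TV_6/(1+r)^6 = 305.8846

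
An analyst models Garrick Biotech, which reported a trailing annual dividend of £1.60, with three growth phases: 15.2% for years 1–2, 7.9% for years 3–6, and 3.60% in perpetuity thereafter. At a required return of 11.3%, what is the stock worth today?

Three-stage DDM. Project D₁…D_6; terminal Gordon value at t=6 with g = 0.036; discount at r = 0.113.
D_1 = 1.8432
D_2 = 2.1234
D_3 = 2.2911
D_4 = 2.4721
D_5 = 2.6674
D_6 = 2.8781
TV_6 = 2.9817/(0.113−0.036) = 38.7240
P₀ = Σ Dₜ/(1+r)ᵗ + TV_6/(1+r)^6 = 30.0895

£30.09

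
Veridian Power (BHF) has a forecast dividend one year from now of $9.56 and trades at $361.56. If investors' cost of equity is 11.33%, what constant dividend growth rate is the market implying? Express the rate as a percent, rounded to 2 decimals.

8.69%

From P₀ = D₁/(r − g), the implied growth is g = r − D₁/P₀.
g = 0.1133 − 9.56/361.56 = 0.1133 − 0.02644 = 0.08686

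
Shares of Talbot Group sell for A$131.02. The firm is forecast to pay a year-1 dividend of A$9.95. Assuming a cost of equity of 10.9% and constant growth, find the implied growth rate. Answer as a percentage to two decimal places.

3.31%

From P₀ = D₁/(r − g), the implied growth is g = r − D₁/P₀.
g = 0.109 − 9.95/131.02 = 0.109 − 0.07594 = 0.03306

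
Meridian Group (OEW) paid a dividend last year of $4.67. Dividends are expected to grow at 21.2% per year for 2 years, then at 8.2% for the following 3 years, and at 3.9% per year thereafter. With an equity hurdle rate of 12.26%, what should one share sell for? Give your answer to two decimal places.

Three-stage DDM. Project D₁…D_5; terminal Gordon value at t=5 with g = 0.039; discount at r = 0.1226.
D_1 = 5.6600
D_2 = 6.8600
D_3 = 7.4225
D_4 = 8.0311
D_5 = 8.6897
TV_5 = 9.0286/(0.1226−0.039) = 107.9974
P₀ = Σ Dₜ/(1+r)ᵗ + TV_5/(1+r)^5 = 86.2369

$86.24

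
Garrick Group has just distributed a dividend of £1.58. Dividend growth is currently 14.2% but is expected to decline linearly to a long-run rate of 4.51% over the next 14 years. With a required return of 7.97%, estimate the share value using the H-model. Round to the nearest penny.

H-model: P₀ = D₀[(1+g_L) + H(g_S−g_L)]/(r−g_L), with H = 14/2 = 7.
P₀ = 1.58 × [(1+0.0451) + 7×(0.142−0.0451)] / (0.0797−0.0451)
   = 1.58 × 1.7234 / 0.0346 = 78.6986

£78.70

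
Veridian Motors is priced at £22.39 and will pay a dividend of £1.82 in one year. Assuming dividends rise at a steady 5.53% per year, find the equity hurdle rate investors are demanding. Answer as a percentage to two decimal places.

Rearranging the constant-growth DDM: r = D₁/P₀ + g.
r = 1.8200 / 22.39 + 0.0553 = 0.08129 + 0.0553 = 0.13659

13.66%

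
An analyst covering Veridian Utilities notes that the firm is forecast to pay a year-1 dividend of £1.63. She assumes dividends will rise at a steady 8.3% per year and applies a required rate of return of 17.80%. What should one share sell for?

£17.16

Gordon growth model: P₀ = D₁/(r − g), with D₁ = 1.63 given directly.
P₀ = 1.6300 / (0.178 − 0.083) = 1.6300 / 0.095 = 17.1579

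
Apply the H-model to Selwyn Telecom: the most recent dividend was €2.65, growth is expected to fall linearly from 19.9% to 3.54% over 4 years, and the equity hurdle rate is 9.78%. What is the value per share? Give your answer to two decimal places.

H-model: P₀ = D₀[(1+g_L) + H(g_S−g_L)]/(r−g_L), with H = 4/2 = 2.
P₀ = 2.65 × [(1+0.0354) + 2×(0.199−0.0354)] / (0.0978−0.0354)
   = 2.65 × 1.3626 / 0.0624 = 57.8668

€57.87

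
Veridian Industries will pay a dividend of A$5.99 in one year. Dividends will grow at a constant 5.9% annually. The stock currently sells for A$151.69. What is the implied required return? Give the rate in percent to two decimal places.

Rearranging the constant-growth DDM: r = D₁/P₀ + g.
r = 5.9900 / 151.69 + 0.059 = 0.03949 + 0.059 = 0.09849

9.85%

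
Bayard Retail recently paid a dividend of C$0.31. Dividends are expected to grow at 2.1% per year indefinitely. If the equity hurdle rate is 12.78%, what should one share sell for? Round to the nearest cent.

Gordon growth model: P₀ = D₁/(r − g). D₁ = 0.31 × (1 + 0.021) = 0.3165.
P₀ = 0.3165 / (0.1278 − 0.021) = 0.3165 / 0.1068 = 2.9636

C$2.96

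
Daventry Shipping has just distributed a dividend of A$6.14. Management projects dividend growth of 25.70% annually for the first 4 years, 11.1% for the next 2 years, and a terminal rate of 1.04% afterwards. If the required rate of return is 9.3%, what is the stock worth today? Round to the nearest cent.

Three-stage DDM. Project D₁…D_6; terminal Gordon value at t=6 with g = 0.0104; discount at r = 0.093.
D_1 = 7.7180
D_2 = 9.7015
D_3 = 12.1948
D_4 = 15.3288
D_5 = 17.0303
D_6 = 18.9207
TV_6 = 19.1175/(0.093−0.0104) = 231.4466
P₀ = Σ Dₜ/(1+r)ᵗ + TV_6/(1+r)^6 = 193.0236

A$193.02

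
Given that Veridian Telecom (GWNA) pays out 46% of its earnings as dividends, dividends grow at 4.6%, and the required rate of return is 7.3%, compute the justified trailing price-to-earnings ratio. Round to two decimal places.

17.82

Justified trailing P/E = b(1+g)/(r−g) = 0.46×(1+0.046)/(0.073−0.046) = 17.8207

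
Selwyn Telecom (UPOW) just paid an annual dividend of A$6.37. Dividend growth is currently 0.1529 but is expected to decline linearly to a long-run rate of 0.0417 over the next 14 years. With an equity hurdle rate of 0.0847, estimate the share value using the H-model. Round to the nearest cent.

H-model: P₀ = D₀[(1+g_L) + H(g_S−g_L)]/(r−g_L), with H = 14/2 = 7.
P₀ = 6.37 × [(1+0.0417) + 7×(0.1529−0.0417)] / (0.0847−0.0417)
   = 6.37 × 1.8201 / 0.043 = 269.6288

A$269.63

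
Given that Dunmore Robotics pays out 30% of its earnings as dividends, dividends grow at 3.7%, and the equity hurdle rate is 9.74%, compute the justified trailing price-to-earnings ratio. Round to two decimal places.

Justified trailing P/E = b(1+g)/(r−g) = 0.30×(1+0.037)/(0.0974−0.037) = 5.1507

5.15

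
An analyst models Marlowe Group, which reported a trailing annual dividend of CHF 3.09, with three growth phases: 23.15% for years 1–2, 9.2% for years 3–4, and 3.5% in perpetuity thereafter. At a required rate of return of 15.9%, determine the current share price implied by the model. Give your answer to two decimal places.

Three-stage DDM. Project D₁…D_4; terminal Gordon value at t=4 with g = 0.035; discount at r = 0.159.
D_1 = 3.8053
D_2 = 4.6863
D_3 = 5.1174
D_4 = 5.5882
TV_4 = 5.7838/(0.159−0.035) = 46.6435
P₀ = Σ Dₜ/(1+r)ᵗ + TV_4/(1+r)^4 = 39.0058

CHF 39.01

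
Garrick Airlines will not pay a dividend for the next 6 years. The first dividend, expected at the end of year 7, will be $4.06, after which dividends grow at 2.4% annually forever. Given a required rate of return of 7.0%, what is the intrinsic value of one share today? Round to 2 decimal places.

Deferred-dividend DDM. At t=6 the remaining stream is a growing perpetuity with first payment D_7 = 4.06.
V_6 = D_7/(r−g) = 4.06/(0.07−0.024) = 88.2609
P₀ = V_6/(1+r)^6 = 88.2609/(1+0.07)^6 = 58.8119

$58.81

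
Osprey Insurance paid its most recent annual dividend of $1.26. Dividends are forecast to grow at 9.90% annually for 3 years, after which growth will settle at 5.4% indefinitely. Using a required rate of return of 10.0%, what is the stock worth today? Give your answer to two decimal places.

Two-stage DDM. Project D₁…D_3 at 0.099, terminal growth 0.054, discount at r = 0.1.
D_1 = 1.3847
D_2 = 1.5218
D_3 = 1.6725
Terminal value at t=3: TV = D_4/(r−g) = 1.7628/(0.1−0.054) = 38.3218
P₀ = 1.3847/(1+0.1)^1 + 1.5218/(1+0.1)^2 + 1.6725/(1+0.1)^3 + 38.3218/(1+0.1)^3 = 32.5649

$32.56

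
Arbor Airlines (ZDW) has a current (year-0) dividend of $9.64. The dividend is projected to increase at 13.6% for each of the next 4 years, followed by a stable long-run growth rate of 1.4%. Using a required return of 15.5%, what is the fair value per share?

Two-stage DDM. Project D₁…D_4 at 0.136, terminal growth 0.014, discount at r = 0.155.
D_1 = 10.9510
D_2 = 12.4404
D_3 = 14.1323
D_4 = 16.0543
Terminal value at t=4: TV = D_5/(r−g) = 16.2790/(0.155−0.014) = 115.4541
P₀ = 10.9510/(1+0.155)^1 + 12.4404/(1+0.155)^2 + 14.1323/(1+0.155)^3 + 16.0543/(1+0.155)^4 + 115.4541/(1+0.155)^4 = 101.8757

$101.88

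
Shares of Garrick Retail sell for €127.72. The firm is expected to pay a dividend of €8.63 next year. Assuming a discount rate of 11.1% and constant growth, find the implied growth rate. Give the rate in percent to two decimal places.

4.34%

From P₀ = D₁/(r − g), the implied growth is g = r − D₁/P₀.
g = 0.111 − 8.63/127.72 = 0.111 − 0.06757 = 0.04343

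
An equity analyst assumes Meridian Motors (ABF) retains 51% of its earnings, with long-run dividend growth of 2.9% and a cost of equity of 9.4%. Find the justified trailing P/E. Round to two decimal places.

Payout ratio b = 1 − 0.51 = 0.49.
Justified trailing P/E = b(1+g)/(r−g) = 0.49×(1+0.029)/(0.094−0.029) = 7.7571

7.76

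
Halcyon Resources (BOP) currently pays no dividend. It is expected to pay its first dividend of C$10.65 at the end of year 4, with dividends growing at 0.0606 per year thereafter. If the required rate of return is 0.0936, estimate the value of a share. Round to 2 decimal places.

C$246.75

Deferred-dividend DDM. At t=3 the remaining stream is a growing perpetuity with first payment D_4 = 10.65.
V_3 = D_4/(r−g) = 10.65/(0.0936−0.0606) = 322.7273
P₀ = V_3/(1+r)^3 = 322.7273/(1+0.0936)^3 = 246.7517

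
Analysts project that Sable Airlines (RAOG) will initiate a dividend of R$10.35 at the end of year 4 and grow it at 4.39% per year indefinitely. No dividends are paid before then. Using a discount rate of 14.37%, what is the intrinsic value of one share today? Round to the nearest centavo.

R$69.32

Deferred-dividend DDM. At t=3 the remaining stream is a growing perpetuity with first payment D_4 = 10.35.
V_3 = D_4/(r−g) = 10.35/(0.1437−0.0439) = 103.7074
P₀ = V_3/(1+r)^3 = 103.7074/(1+0.1437)^3 = 69.3224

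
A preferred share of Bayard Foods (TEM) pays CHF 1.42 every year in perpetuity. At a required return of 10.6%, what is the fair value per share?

Zero-growth DDM (perpetuity): P₀ = D/r = 1.42 / 0.106 = 13.3962

CHF 13.40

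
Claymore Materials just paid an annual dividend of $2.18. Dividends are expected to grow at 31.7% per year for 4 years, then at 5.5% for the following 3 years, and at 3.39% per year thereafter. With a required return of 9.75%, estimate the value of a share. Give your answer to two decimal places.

$91.86

Three-stage DDM. Project D₁…D_7; terminal Gordon value at t=7 with g = 0.0339; discount at r = 0.0975.
D_1 = 2.8711
D_2 = 3.7812
D_3 = 4.9798
D_4 = 6.5584
D_5 = 6.9191
D_6 = 7.2997
D_7 = 7.7012
TV_7 = 7.9622/(0.0975−0.0339) = 125.1925
P₀ = Σ Dₜ/(1+r)ᵗ + TV_7/(1+r)^7 = 91.8555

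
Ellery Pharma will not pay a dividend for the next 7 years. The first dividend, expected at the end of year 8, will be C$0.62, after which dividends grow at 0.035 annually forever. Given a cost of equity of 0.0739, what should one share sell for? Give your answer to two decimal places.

C$9.68

Deferred-dividend DDM. At t=7 the remaining stream is a growing perpetuity with first payment D_8 = 0.62.
V_7 = D_8/(r−g) = 0.62/(0.0739−0.035) = 15.9383
P₀ = V_7/(1+r)^7 = 15.9383/(1+0.0739)^7 = 9.6760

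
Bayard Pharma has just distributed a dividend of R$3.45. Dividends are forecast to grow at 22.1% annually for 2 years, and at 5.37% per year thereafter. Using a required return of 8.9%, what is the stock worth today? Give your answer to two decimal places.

Two-stage DDM. Project D₁…D_2 at 0.221, terminal growth 0.0537, discount at r = 0.089.
D_1 = 4.2125
D_2 = 5.1434
Terminal value at t=2: TV = D_3/(r−g) = 5.4196/(0.089−0.0537) = 153.5298
P₀ = 4.2125/(1+0.089)^1 + 5.1434/(1+0.089)^2 + 153.5298/(1+0.089)^2 = 137.6656

R$137.67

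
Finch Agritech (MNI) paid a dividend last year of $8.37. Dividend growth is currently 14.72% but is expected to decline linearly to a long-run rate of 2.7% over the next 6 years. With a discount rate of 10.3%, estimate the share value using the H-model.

H-model: P₀ = D₀[(1+g_L) + H(g_S−g_L)]/(r−g_L), with H = 6/2 = 3.
P₀ = 8.37 × [(1+0.027) + 3×(0.1472−0.027)] / (0.103−0.027)
   = 8.37 × 1.3876 / 0.076 = 152.8186

$152.82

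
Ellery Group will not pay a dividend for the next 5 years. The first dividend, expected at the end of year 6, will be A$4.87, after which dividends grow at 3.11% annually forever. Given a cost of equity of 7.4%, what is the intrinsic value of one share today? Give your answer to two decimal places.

A$79.44

Deferred-dividend DDM. At t=5 the remaining stream is a growing perpetuity with first payment D_6 = 4.87.
V_5 = D_6/(r−g) = 4.87/(0.074−0.0311) = 113.5198
P₀ = V_5/(1+r)^5 = 113.5198/(1+0.074)^5 = 79.4420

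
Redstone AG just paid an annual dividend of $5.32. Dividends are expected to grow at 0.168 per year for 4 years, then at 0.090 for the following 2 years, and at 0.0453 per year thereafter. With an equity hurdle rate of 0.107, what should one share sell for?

$145.56

Three-stage DDM. Project D₁…D_6; terminal Gordon value at t=6 with g = 0.0453; discount at r = 0.107.
D_1 = 6.2138
D_2 = 7.2577
D_3 = 8.4770
D_4 = 9.9011
D_5 = 10.7922
D_6 = 11.7635
TV_6 = 12.2964/(0.107−0.0453) = 199.2929
P₀ = Σ Dₜ/(1+r)ᵗ + TV_6/(1+r)^6 = 145.5561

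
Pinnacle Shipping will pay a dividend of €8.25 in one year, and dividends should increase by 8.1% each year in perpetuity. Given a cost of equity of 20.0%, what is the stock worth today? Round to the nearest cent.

€69.33

Gordon growth model: P₀ = D₁/(r − g), with D₁ = 8.25 given directly.
P₀ = 8.2500 / (0.2 − 0.081) = 8.2500 / 0.119 = 69.3277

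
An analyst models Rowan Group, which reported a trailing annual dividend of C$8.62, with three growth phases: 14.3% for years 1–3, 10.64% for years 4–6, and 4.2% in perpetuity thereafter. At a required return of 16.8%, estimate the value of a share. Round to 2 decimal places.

C$103.32

Three-stage DDM. Project D₁…D_6; terminal Gordon value at t=6 with g = 0.042; discount at r = 0.168.
D_1 = 9.8527
D_2 = 11.2616
D_3 = 12.8720
D_4 = 14.2416
D_5 = 15.7569
D_6 = 17.4334
TV_6 = 18.1656/(0.168−0.042) = 144.1716
P₀ = Σ Dₜ/(1+r)ᵗ + TV_6/(1+r)^6 = 103.3194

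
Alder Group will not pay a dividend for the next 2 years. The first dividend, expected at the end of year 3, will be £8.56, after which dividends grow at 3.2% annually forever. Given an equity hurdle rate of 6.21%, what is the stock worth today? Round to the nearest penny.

£252.10

Deferred-dividend DDM. At t=2 the remaining stream is a growing perpetuity with first payment D_3 = 8.56.
V_2 = D_3/(r−g) = 8.56/(0.0621−0.032) = 284.3854
P₀ = V_2/(1+r)^2 = 284.3854/(1+0.0621)^2 = 252.1021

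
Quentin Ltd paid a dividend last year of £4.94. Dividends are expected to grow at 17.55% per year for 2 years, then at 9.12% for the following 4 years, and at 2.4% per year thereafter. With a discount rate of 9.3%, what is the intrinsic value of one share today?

Three-stage DDM. Project D₁…D_6; terminal Gordon value at t=6 with g = 0.024; discount at r = 0.093.
D_1 = 5.8070
D_2 = 6.8261
D_3 = 7.4486
D_4 = 8.1279
D_5 = 8.8692
D_6 = 9.6781
TV_6 = 9.9104/(0.093−0.024) = 143.6285
P₀ = Σ Dₜ/(1+r)ᵗ + TV_6/(1+r)^6 = 118.0286

£118.03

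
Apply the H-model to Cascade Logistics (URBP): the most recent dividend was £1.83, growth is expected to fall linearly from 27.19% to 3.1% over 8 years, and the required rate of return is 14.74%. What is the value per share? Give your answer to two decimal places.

£31.36

H-model: P₀ = D₀[(1+g_L) + H(g_S−g_L)]/(r−g_L), with H = 8/2 = 4.
P₀ = 1.83 × [(1+0.031) + 4×(0.2719−0.031)] / (0.1474−0.031)
   = 1.83 × 1.9946 / 0.1164 = 31.3584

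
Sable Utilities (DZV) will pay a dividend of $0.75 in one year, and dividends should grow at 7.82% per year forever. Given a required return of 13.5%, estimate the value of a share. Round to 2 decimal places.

Gordon growth model: P₀ = D₁/(r − g), with D₁ = 0.75 given directly.
P₀ = 0.7500 / (0.135 − 0.0782) = 0.7500 / 0.0568 = 13.2042

$13.20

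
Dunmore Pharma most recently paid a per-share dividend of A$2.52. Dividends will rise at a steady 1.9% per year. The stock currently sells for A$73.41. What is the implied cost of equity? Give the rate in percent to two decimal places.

5.40%

Rearranging the constant-growth DDM: r = D₁/P₀ + g.
D₁ = 2.52 × (1 + 0.019) = 2.5679.
r = 2.5679 / 73.41 + 0.019 = 0.03498 + 0.019 = 0.05398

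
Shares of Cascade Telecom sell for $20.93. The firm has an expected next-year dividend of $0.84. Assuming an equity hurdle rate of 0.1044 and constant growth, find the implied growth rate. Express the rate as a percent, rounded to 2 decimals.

From P₀ = D₁/(r − g), the implied growth is g = r − D₁/P₀.
g = 0.1044 − 0.84/20.93 = 0.1044 − 0.04013 = 0.06427

6.43%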